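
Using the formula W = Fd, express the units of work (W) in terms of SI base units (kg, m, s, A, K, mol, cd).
Units of each symbol in W = Fd:
  F (force): kg·m/s²
  d (displacement): m

Multiplying the contributions: [kg·m/s²] · [m]
Adding exponents of each base unit: kg: 1, m: 2, s: -2
SI base units of work: kg·m²/s²

Answer: kg·m²/s²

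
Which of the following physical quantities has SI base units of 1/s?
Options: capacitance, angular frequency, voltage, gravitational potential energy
Checking the SI base units of each option:
  capacitance (C = Q/V): s⁴·A²/(kg·m²)  ✗
  angular frequency (ω = 2πf): 1/s  ✓ matches
  voltage (V = IR): kg·m²/(s³·A)  ✗
  gravitational potential energy (U = -GMm/r): kg·m²/s²  ✗

Only angular frequency has units 1/s.

Answer: angular frequency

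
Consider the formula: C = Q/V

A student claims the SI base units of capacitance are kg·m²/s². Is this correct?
Units of each symbol in C = Q/V:
  Q (charge, in coulombs): s·A
  V (voltage, in volts): kg·m²/(s³·A)  → in the denominator, contributes s³·A/(kg·m²)

Multiplying the contributions: [s·A] · [s³·A/(kg·m²)]
Adding exponents of each base unit: kg: -1, m: -2, s: 4, A: 2
SI base units of capacitance: s⁴·A²/(kg·m²)

The claimed units kg·m²/s² (exponents kg: 1, m: 2, s: -2) do not match the derived units s⁴·A²/(kg·m²) (exponents kg: -1, m: -2, s: 4, A: 2), so the claim is incorrect.

Answer: No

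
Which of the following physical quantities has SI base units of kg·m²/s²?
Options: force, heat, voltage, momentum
Checking the SI base units of each option:
  force (F = ma): kg·m/s²  ✗
  heat (Q = mcΔT): kg·m²/s²  ✓ matches
  voltage (V = IR): kg·m²/(s³·A)  ✗
  momentum (p = mv): kg·m/s  ✗

Only heat has units kg·m²/s².

Answer: heat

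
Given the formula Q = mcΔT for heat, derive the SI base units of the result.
Units of each symbol in Q = mcΔT:
  m (mass): kg
  c (specific heat capacity, in J/(kg·K)): m²/(s²·K)
  ΔT (temperature change): K

Multiplying the contributions: [kg] · [m²/(s²·K)] · [K]
Adding exponents of each base unit: kg: 1, m: 2, s: -2
SI base units of heat: kg·m²/s²

Answer: kg·m²/s²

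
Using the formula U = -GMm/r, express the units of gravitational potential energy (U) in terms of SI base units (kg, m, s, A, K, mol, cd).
Units of each symbol in U = -GMm/r:
  G (gravitational constant): m³/(kg·s²)
  M (mass): kg
  m (mass): kg
  r (distance): m  → in the denominator, contributes 1/m
  The minus sign does not affect the units.

Multiplying the contributions: [m³/(kg·s²)] · [kg] · [kg] · [1/m]
Adding exponents of each base unit: kg: 1, m: 2, s: -2
SI base units of gravitational potential energy: kg·m²/s²

Answer: kg·m²/s²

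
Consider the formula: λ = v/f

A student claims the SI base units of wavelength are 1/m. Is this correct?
Units of each symbol in λ = v/f:
  v (wave speed): m/s
  f (frequency): 1/s  → in the denominator, contributes s

Multiplying the contributions: [m/s] · [s]
Adding exponents of each base unit: m: 1
SI base units of wavelength: m

The claimed units 1/m (exponents m: -1) do not match the derived units m (exponents m: 1), so the claim is incorrect.

Answer: No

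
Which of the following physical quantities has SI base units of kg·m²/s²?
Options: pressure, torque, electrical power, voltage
Checking the SI base units of each option:
  pressure (P = F/A): kg/(m·s²)  ✗
  torque (τ = Fr): kg·m²/s²  ✓ matches
  electrical power (P = IV): kg·m²/s³  ✗
  voltage (V = IR): kg·m²/(s³·A)  ✗

Only torque has units kg·m²/s².

Answer: torque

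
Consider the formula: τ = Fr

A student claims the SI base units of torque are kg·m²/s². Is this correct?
Units of each symbol in τ = Fr:
  F (force): kg·m/s²
  r (lever arm): m

Multiplying the contributions: [kg·m/s²] · [m]
Adding exponents of each base unit: kg: 1, m: 2, s: -2
SI base units of torque: kg·m²/s²

The claimed units kg·m²/s² match the derived units, so the claim is correct.

Answer: Yes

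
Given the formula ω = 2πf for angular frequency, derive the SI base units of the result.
Units of each symbol in ω = 2πf:
  f (frequency): 1/s
  The factor 2π is dimensionless.

Multiplying the contributions: [1/s]
Adding exponents of each base unit: s: -1
SI base units of angular frequency: 1/s

Answer: 1/s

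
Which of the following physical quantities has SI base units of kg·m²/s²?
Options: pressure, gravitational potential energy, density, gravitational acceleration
Checking the SI base units of each option:
  pressure (P = F/A): kg/(m·s²)  ✗
  gravitational potential energy (U = -GMm/r): kg·m²/s²  ✓ matches
  density (ρ = m/V): kg/m³  ✗
  gravitational acceleration (g = GM/r²): m/s²  ✗

Only gravitational potential energy has units kg·m²/s².

Answer: gravitational potential energy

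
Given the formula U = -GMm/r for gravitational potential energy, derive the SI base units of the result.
Units of each symbol in U = -GMm/r:
  G (gravitational constant): m³/(kg·s²)
  M (mass): kg
  m (mass): kg
  r (distance): m  → in the denominator, contributes 1/m
  The minus sign does not affect the units.

Multiplying the contributions: [m³/(kg·s²)] · [kg] · [kg] · [1/m]
Adding exponents of each base unit: kg: 1, m: 2, s: -2
SI base units of gravitational potential energy: kg·m²/s²

Answer: kg·m²/s²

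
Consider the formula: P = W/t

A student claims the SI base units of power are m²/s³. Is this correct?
Units of each symbol in P = W/t:
  W (work): kg·m²/s²
  t (time): s  → in the denominator, contributes 1/s

Multiplying the contributions: [kg·m²/s²] · [1/s]
Adding exponents of each base unit: kg: 1, m: 2, s: -3
SI base units of power: kg·m²/s³

The claimed units m²/s³ (exponents m: 2, s: -3) do not match the derived units kg·m²/s³ (exponents kg: 1, m: 2, s: -3), so the claim is incorrect.

Answer: No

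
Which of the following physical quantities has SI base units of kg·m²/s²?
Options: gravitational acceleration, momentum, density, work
Checking the SI base units of each option:
  gravitational acceleration (g = GM/r²): m/s²  ✗
  momentum (p = mv): kg·m/s  ✗
  density (ρ = m/V): kg/m³  ✗
  work (W = Fd): kg·m²/s²  ✓ matches

Only work has units kg·m²/s².

Answer: work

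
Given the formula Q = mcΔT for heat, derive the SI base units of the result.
Units of each symbol in Q = mcΔT:
  m (mass): kg
  c (specific heat capacity, in J/(kg·K)): m²/(s²·K)
  ΔT (temperature change): K

Multiplying the contributions: [kg] · [m²/(s²·K)] · [K]
Adding exponents of each base unit: kg: 1, m: 2, s: -2
SI base units of heat: kg·m²/s²

Answer: kg·m²/s²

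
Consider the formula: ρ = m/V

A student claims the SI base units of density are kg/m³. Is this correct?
Units of each symbol in ρ = m/V:
  m (mass): kg
  V (volume): m³  → in the denominator, contributes 1/m³

Multiplying the contributions: [kg] · [1/m³]
Adding exponents of each base unit: kg: 1, m: -3
SI base units of density: kg/m³

The claimed units kg/m³ match the derived units, so the claim is correct.

Answer: Yes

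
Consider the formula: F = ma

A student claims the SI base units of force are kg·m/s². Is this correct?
Units of each symbol in F = ma:
  m (mass): kg
  a (acceleration): m/s²

Multiplying the contributions: [kg] · [m/s²]
Adding exponents of each base unit: kg: 1, m: 1, s: -2
SI base units of force: kg·m/s²

The claimed units kg·m/s² match the derived units, so the claim is correct.

Answer: Yes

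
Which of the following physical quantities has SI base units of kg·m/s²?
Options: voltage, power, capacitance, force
Checking the SI base units of each option:
  voltage (V = IR): kg·m²/(s³·A)  ✗
  power (P = W/t): kg·m²/s³  ✗
  capacitance (C = Q/V): s⁴·A²/(kg·m²)  ✗
  force (F = ma): kg·m/s²  ✓ matches

Only force has units kg·m/s².

Answer: force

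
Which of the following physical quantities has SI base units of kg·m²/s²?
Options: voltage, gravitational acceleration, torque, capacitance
Checking the SI base units of each option:
  voltage (V = IR): kg·m²/(s³·A)  ✗
  gravitational acceleration (g = GM/r²): m/s²  ✗
  torque (τ = Fr): kg·m²/s²  ✓ matches
  capacitance (C = Q/V): s⁴·A²/(kg·m²)  ✗

Only torque has units kg·m²/s².

Answer: torque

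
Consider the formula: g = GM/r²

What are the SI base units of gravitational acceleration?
Units of each symbol in g = GM/r²:
  G (gravitational constant): m³/(kg·s²)
  M (mass): kg
  r (distance): m  → to the power 2 in the denominator, contributes 1/m²

Multiplying the contributions: [m³/(kg·s²)] · [kg] · [1/m²]
Adding exponents of each base unit: m: 1, s: -2
SI base units of gravitational acceleration: m/s²

Answer: m/s²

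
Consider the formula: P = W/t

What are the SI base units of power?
Units of each symbol in P = W/t:
  W (work): kg·m²/s²
  t (time): s  → in the denominator, contributes 1/s

Multiplying the contributions: [kg·m²/s²] · [1/s]
Adding exponents of each base unit: kg: 1, m: 2, s: -3
SI base units of power: kg·m²/s³

Answer: kg·m²/s³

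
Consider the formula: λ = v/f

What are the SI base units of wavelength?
Units of each symbol in λ = v/f:
  v (wave speed): m/s
  f (frequency): 1/s  → in the denominator, contributes s

Multiplying the contributions: [m/s] · [s]
Adding exponents of each base unit: m: 1
SI base units of wavelength: m

Answer: m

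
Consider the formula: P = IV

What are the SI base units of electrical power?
Units of each symbol in P = IV:
  I (current): A
  V (voltage, in volts): kg·m²/(s³·A)

Multiplying the contributions: [A] · [kg·m²/(s³·A)]
Adding exponents of each base unit: kg: 1, m: 2, s: -3
SI base units of electrical power: kg·m²/s³

Answer: kg·m²/s³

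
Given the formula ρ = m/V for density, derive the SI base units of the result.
Units of each symbol in ρ = m/V:
  m (mass): kg
  V (volume): m³  → in the denominator, contributes 1/m³

Multiplying the contributions: [kg] · [1/m³]
Adding exponents of each base unit: kg: 1, m: -3
SI base units of density: kg/m³

Answer: kg/m³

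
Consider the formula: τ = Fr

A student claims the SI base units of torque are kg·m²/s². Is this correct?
Units of each symbol in τ = Fr:
  F (force): kg·m/s²
  r (lever arm): m

Multiplying the contributions: [kg·m/s²] · [m]
Adding exponents of each base unit: kg: 1, m: 2, s: -2
SI base units of torque: kg·m²/s²

The claimed units kg·m²/s² match the derived units, so the claim is correct.

Answer: Yes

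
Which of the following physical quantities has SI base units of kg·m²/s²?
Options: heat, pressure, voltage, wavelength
Checking the SI base units of each option:
  heat (Q = mcΔT): kg·m²/s²  ✓ matches
  pressure (P = F/A): kg/(m·s²)  ✗
  voltage (V = IR): kg·m²/(s³·A)  ✗
  wavelength (λ = v/f): m  ✗

Only heat has units kg·m²/s².

Answer: heat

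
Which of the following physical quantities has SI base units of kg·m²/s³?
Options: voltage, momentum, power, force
Checking the SI base units of each option:
  voltage (V = IR): kg·m²/(s³·A)  ✗
  momentum (p = mv): kg·m/s  ✗
  power (P = W/t): kg·m²/s³  ✓ matches
  force (F = ma): kg·m/s²  ✗

Only power has units kg·m²/s³.

Answer: power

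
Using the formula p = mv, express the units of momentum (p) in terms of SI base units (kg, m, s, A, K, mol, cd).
Units of each symbol in p = mv:
  m (mass): kg
  v (velocity): m/s

Multiplying the contributions: [kg] · [m/s]
Adding exponents of each base unit: kg: 1, m: 1, s: -1
SI base units of momentum: kg·m/s

Answer: kg·m/s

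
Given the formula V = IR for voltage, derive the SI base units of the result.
Units of each symbol in V = IR:
  I (current): A
  R (resistance, in ohms): kg·m²/(s³·A²)

Multiplying the contributions: [A] · [kg·m²/(s³·A²)]
Adding exponents of each base unit: kg: 1, m: 2, s: -3, A: -1
SI base units of voltage: kg·m²/(s³·A)

Answer: kg·m²/(s³·A)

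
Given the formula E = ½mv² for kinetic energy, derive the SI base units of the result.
Units of each symbol in E = ½mv²:
  m (mass): kg
  v (speed): m/s  → to the power 2, contributes m²/s²
  The factor ½ is dimensionless.

Multiplying the contributions: [kg] · [m²/s²]
Adding exponents of each base unit: kg: 1, m: 2, s: -2
SI base units of kinetic energy: kg·m²/s²

Answer: kg·m²/s²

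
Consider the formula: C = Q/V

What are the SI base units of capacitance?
Units of each symbol in C = Q/V:
  Q (charge, in coulombs): s·A
  V (voltage, in volts): kg·m²/(s³·A)  → in the denominator, contributes s³·A/(kg·m²)

Multiplying the contributions: [s·A] · [s³·A/(kg·m²)]
Adding exponents of each base unit: kg: -1, m: -2, s: 4, A: 2
SI base units of capacitance: s⁴·A²/(kg·m²)

Answer: s⁴·A²/(kg·m²)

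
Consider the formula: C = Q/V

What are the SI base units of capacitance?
Units of each symbol in C = Q/V:
  Q (charge, in coulombs): s·A
  V (voltage, in volts): kg·m²/(s³·A)  → in the denominator, contributes s³·A/(kg·m²)

Multiplying the contributions: [s·A] · [s³·A/(kg·m²)]
Adding exponents of each base unit: kg: -1, m: -2, s: 4, A: 2
SI base units of capacitance: s⁴·A²/(kg·m²)

Answer: s⁴·A²/(kg·m²)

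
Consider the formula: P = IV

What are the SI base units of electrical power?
Units of each symbol in P = IV:
  I (current): A
  V (voltage, in volts): kg·m²/(s³·A)

Multiplying the contributions: [A] · [kg·m²/(s³·A)]
Adding exponents of each base unit: kg: 1, m: 2, s: -3
SI base units of electrical power: kg·m²/s³

Answer: kg·m²/s³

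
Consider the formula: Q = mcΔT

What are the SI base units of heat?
Units of each symbol in Q = mcΔT:
  m (mass): kg
  c (specific heat capacity, in J/(kg·K)): m²/(s²·K)
  ΔT (temperature change): K

Multiplying the contributions: [kg] · [m²/(s²·K)] · [K]
Adding exponents of each base unit: kg: 1, m: 2, s: -2
SI base units of heat: kg·m²/s²

Answer: kg·m²/s²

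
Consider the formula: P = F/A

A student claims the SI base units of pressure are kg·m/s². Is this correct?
Units of each symbol in P = F/A:
  F (force): kg·m/s²
  A (area): m²  → in the denominator, contributes 1/m²

Multiplying the contributions: [kg·m/s²] · [1/m²]
Adding exponents of each base unit: kg: 1, m: -1, s: -2
SI base units of pressure: kg/(m·s²)

The claimed units kg·m/s² (exponents kg: 1, m: 1, s: -2) do not match the derived units kg/(m·s²) (exponents kg: 1, m: -1, s: -2), so the claim is incorrect.

Answer: No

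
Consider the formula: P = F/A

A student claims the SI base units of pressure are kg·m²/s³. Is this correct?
Units of each symbol in P = F/A:
  F (force): kg·m/s²
  A (area): m²  → in the denominator, contributes 1/m²

Multiplying the contributions: [kg·m/s²] · [1/m²]
Adding exponents of each base unit: kg: 1, m: -1, s: -2
SI base units of pressure: kg/(m·s²)

The claimed units kg·m²/s³ (exponents kg: 1, m: 2, s: -3) do not match the derived units kg/(m·s²) (exponents kg: 1, m: -1, s: -2), so the claim is incorrect.

Answer: No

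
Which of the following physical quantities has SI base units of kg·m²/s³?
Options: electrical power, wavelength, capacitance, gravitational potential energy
Checking the SI base units of each option:
  electrical power (P = IV): kg·m²/s³  ✓ matches
  wavelength (λ = v/f): m  ✗
  capacitance (C = Q/V): s⁴·A²/(kg·m²)  ✗
  gravitational potential energy (U = -GMm/r): kg·m²/s²  ✗

Only electrical power has units kg·m²/s³.

Answer: electrical power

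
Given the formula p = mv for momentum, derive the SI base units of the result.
Units of each symbol in p = mv:
  m (mass): kg
  v (velocity): m/s

Multiplying the contributions: [kg] · [m/s]
Adding exponents of each base unit: kg: 1, m: 1, s: -1
SI base units of momentum: kg·m/s

Answer: kg·m/s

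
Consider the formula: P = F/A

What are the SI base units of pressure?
Units of each symbol in P = F/A:
  F (force): kg·m/s²
  A (area): m²  → in the denominator, contributes 1/m²

Multiplying the contributions: [kg·m/s²] · [1/m²]
Adding exponents of each base unit: kg: 1, m: -1, s: -2
SI base units of pressure: kg/(m·s²)

Answer: kg/(m·s²)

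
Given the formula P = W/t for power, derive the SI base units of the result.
Units of each symbol in P = W/t:
  W (work): kg·m²/s²
  t (time): s  → in the denominator, contributes 1/s

Multiplying the contributions: [kg·m²/s²] · [1/s]
Adding exponents of each base unit: kg: 1, m: 2, s: -3
SI base units of power: kg·m²/s³

Answer: kg·m²/s³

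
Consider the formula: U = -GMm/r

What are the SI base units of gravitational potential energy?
Units of each symbol in U = -GMm/r:
  G (gravitational constant): m³/(kg·s²)
  M (mass): kg
  m (mass): kg
  r (distance): m  → in the denominator, contributes 1/m
  The minus sign does not affect the units.

Multiplying the contributions: [m³/(kg·s²)] · [kg] · [kg] · [1/m]
Adding exponents of each base unit: kg: 1, m: 2, s: -2
SI base units of gravitational potential energy: kg·m²/s²

Answer: kg·m²/s²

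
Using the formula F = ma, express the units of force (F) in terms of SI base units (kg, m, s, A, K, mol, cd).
Units of each symbol in F = ma:
  m (mass): kg
  a (acceleration): m/s²

Multiplying the contributions: [kg] · [m/s²]
Adding exponents of each base unit: kg: 1, m: 1, s: -2
SI base units of force: kg·m/s²

Answer: kg·m/s²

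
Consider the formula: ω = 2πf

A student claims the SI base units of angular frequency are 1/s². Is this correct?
Units of each symbol in ω = 2πf:
  f (frequency): 1/s
  The factor 2π is dimensionless.

Multiplying the contributions: [1/s]
Adding exponents of each base unit: s: -1
SI base units of angular frequency: 1/s

The claimed units 1/s² (exponents s: -2) do not match the derived units 1/s (exponents s: -1), so the claim is incorrect.

Answer: No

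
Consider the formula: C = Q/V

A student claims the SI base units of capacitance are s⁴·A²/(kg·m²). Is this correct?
Units of each symbol in C = Q/V:
  Q (charge, in coulombs): s·A
  V (voltage, in volts): kg·m²/(s³·A)  → in the denominator, contributes s³·A/(kg·m²)

Multiplying the contributions: [s·A] · [s³·A/(kg·m²)]
Adding exponents of each base unit: kg: -1, m: -2, s: 4, A: 2
SI base units of capacitance: s⁴·A²/(kg·m²)

The claimed units s⁴·A²/(kg·m²) match the derived units, so the claim is correct.

Answer: Yes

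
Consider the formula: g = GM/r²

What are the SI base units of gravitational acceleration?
Units of each symbol in g = GM/r²:
  G (gravitational constant): m³/(kg·s²)
  M (mass): kg
  r (distance): m  → to the power 2 in the denominator, contributes 1/m²

Multiplying the contributions: [m³/(kg·s²)] · [kg] · [1/m²]
Adding exponents of each base unit: m: 1, s: -2
SI base units of gravitational acceleration: m/s²

Answer: m/s²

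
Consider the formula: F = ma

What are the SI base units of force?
Units of each symbol in F = ma:
  m (mass): kg
  a (acceleration): m/s²

Multiplying the contributions: [kg] · [m/s²]
Adding exponents of each base unit: kg: 1, m: 1, s: -2
SI base units of force: kg·m/s²

Answer: kg·m/s²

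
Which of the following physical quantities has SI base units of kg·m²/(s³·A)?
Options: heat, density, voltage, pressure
Checking the SI base units of each option:
  heat (Q = mcΔT): kg·m²/s²  ✗
  density (ρ = m/V): kg/m³  ✗
  voltage (V = IR): kg·m²/(s³·A)  ✓ matches
  pressure (P = F/A): kg/(m·s²)  ✗

Only voltage has units kg·m²/(s³·A).

Answer: voltage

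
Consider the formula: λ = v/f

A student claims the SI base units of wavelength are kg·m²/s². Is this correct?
Units of each symbol in λ = v/f:
  v (wave speed): m/s
  f (frequency): 1/s  → in the denominator, contributes s

Multiplying the contributions: [m/s] · [s]
Adding exponents of each base unit: m: 1
SI base units of wavelength: m

The claimed units kg·m²/s² (exponents kg: 1, m: 2, s: -2) do not match the derived units m (exponents m: 1), so the claim is incorrect.

Answer: No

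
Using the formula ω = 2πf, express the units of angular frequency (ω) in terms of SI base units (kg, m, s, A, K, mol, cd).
Units of each symbol in ω = 2πf:
  f (frequency): 1/s
  The factor 2π is dimensionless.

Multiplying the contributions: [1/s]
Adding exponents of each base unit: s: -1
SI base units of angular frequency: 1/s

Answer: 1/s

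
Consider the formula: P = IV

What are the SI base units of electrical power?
Units of each symbol in P = IV:
  I (current): A
  V (voltage, in volts): kg·m²/(s³·A)

Multiplying the contributions: [A] · [kg·m²/(s³·A)]
Adding exponents of each base unit: kg: 1, m: 2, s: -3
SI base units of electrical power: kg·m²/s³

Answer: kg·m²/s³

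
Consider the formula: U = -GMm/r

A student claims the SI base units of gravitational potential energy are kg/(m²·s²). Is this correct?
Units of each symbol in U = -GMm/r:
  G (gravitational constant): m³/(kg·s²)
  M (mass): kg
  m (mass): kg
  r (distance): m  → in the denominator, contributes 1/m
  The minus sign does not affect the units.

Multiplying the contributions: [m³/(kg·s²)] · [kg] · [kg] · [1/m]
Adding exponents of each base unit: kg: 1, m: 2, s: -2
SI base units of gravitational potential energy: kg·m²/s²

The claimed units kg/(m²·s²) (exponents kg: 1, m: -2, s: -2) do not match the derived units kg·m²/s² (exponents kg: 1, m: 2, s: -2), so the claim is incorrect.

Answer: No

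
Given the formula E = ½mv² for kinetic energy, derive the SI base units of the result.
Units of each symbol in E = ½mv²:
  m (mass): kg
  v (speed): m/s  → to the power 2, contributes m²/s²
  The factor ½ is dimensionless.

Multiplying the contributions: [kg] · [m²/s²]
Adding exponents of each base unit: kg: 1, m: 2, s: -2
SI base units of kinetic energy: kg·m²/s²

Answer: kg·m²/s²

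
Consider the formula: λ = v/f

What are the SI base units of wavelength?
Units of each symbol in λ = v/f:
  v (wave speed): m/s
  f (frequency): 1/s  → in the denominator, contributes s

Multiplying the contributions: [m/s] · [s]
Adding exponents of each base unit: m: 1
SI base units of wavelength: m

Answer: m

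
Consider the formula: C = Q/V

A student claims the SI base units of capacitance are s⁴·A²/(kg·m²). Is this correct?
Units of each symbol in C = Q/V:
  Q (charge, in coulombs): s·A
  V (voltage, in volts): kg·m²/(s³·A)  → in the denominator, contributes s³·A/(kg·m²)

Multiplying the contributions: [s·A] · [s³·A/(kg·m²)]
Adding exponents of each base unit: kg: -1, m: -2, s: 4, A: 2
SI base units of capacitance: s⁴·A²/(kg·m²)

The claimed units s⁴·A²/(kg·m²) match the derived units, so the claim is correct.

Answer: Yes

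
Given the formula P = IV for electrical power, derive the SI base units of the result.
Units of each symbol in P = IV:
  I (current): A
  V (voltage, in volts): kg·m²/(s³·A)

Multiplying the contributions: [A] · [kg·m²/(s³·A)]
Adding exponents of each base unit: kg: 1, m: 2, s: -3
SI base units of electrical power: kg·m²/s³

Answer: kg·m²/s³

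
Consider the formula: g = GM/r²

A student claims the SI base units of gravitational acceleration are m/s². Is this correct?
Units of each symbol in g = GM/r²:
  G (gravitational constant): m³/(kg·s²)
  M (mass): kg
  r (distance): m  → to the power 2 in the denominator, contributes 1/m²

Multiplying the contributions: [m³/(kg·s²)] · [kg] · [1/m²]
Adding exponents of each base unit: m: 1, s: -2
SI base units of gravitational acceleration: m/s²

The claimed units m/s² match the derived units, so the claim is correct.

Answer: Yes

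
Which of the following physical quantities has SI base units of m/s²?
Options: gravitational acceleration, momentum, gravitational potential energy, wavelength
Checking the SI base units of each option:
  gravitational acceleration (g = GM/r²): m/s²  ✓ matches
  momentum (p = mv): kg·m/s  ✗
  gravitational potential energy (U = -GMm/r): kg·m²/s²  ✗
  wavelength (λ = v/f): m  ✗

Only gravitational acceleration has units m/s².

Answer: gravitational acceleration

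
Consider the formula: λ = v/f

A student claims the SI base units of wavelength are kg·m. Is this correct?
Units of each symbol in λ = v/f:
  v (wave speed): m/s
  f (frequency): 1/s  → in the denominator, contributes s

Multiplying the contributions: [m/s] · [s]
Adding exponents of each base unit: m: 1
SI base units of wavelength: m

The claimed units kg·m (exponents kg: 1, m: 1) do not match the derived units m (exponents m: 1), so the claim is incorrect.

Answer: No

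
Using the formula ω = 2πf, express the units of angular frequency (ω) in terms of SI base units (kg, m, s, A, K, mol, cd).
Units of each symbol in ω = 2πf:
  f (frequency): 1/s
  The factor 2π is dimensionless.

Multiplying the contributions: [1/s]
Adding exponents of each base unit: s: -1
SI base units of angular frequency: 1/s

Answer: 1/s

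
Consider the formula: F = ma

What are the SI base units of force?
Units of each symbol in F = ma:
  m (mass): kg
  a (acceleration): m/s²

Multiplying the contributions: [kg] · [m/s²]
Adding exponents of each base unit: kg: 1, m: 1, s: -2
SI base units of force: kg·m/s²

Answer: kg·m/s²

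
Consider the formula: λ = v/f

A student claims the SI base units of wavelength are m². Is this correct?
Units of each symbol in λ = v/f:
  v (wave speed): m/s
  f (frequency): 1/s  → in the denominator, contributes s

Multiplying the contributions: [m/s] · [s]
Adding exponents of each base unit: m: 1
SI base units of wavelength: m

The claimed units m² (exponents m: 2) do not match the derived units m (exponents m: 1), so the claim is incorrect.

Answer: No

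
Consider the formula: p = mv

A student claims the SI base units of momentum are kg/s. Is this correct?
Units of each symbol in p = mv:
  m (mass): kg
  v (velocity): m/s

Multiplying the contributions: [kg] · [m/s]
Adding exponents of each base unit: kg: 1, m: 1, s: -1
SI base units of momentum: kg·m/s

The claimed units kg/s (exponents kg: 1, s: -1) do not match the derived units kg·m/s (exponents kg: 1, m: 1, s: -1), so the claim is incorrect.

Answer: No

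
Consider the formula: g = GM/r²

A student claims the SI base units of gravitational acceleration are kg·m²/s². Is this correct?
Units of each symbol in g = GM/r²:
  G (gravitational constant): m³/(kg·s²)
  M (mass): kg
  r (distance): m  → to the power 2 in the denominator, contributes 1/m²

Multiplying the contributions: [m³/(kg·s²)] · [kg] · [1/m²]
Adding exponents of each base unit: m: 1, s: -2
SI base units of gravitational acceleration: m/s²

The claimed units kg·m²/s² (exponents kg: 1, m: 2, s: -2) do not match the derived units m/s² (exponents m: 1, s: -2), so the claim is incorrect.

Answer: No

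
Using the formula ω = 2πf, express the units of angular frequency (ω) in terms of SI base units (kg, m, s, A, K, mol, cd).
Units of each symbol in ω = 2πf:
  f (frequency): 1/s
  The factor 2π is dimensionless.

Multiplying the contributions: [1/s]
Adding exponents of each base unit: s: -1
SI base units of angular frequency: 1/s

Answer: 1/s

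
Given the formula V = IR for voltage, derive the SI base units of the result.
Units of each symbol in V = IR:
  I (current): A
  R (resistance, in ohms): kg·m²/(s³·A²)

Multiplying the contributions: [A] · [kg·m²/(s³·A²)]
Adding exponents of each base unit: kg: 1, m: 2, s: -3, A: -1
SI base units of voltage: kg·m²/(s³·A)

Answer: kg·m²/(s³·A)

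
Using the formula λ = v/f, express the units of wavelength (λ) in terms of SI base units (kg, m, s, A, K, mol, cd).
Units of each symbol in λ = v/f:
  v (wave speed): m/s
  f (frequency): 1/s  → in the denominator, contributes s

Multiplying the contributions: [m/s] · [s]
Adding exponents of each base unit: m: 1
SI base units of wavelength: m

Answer: m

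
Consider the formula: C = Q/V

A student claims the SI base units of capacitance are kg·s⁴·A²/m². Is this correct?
Units of each symbol in C = Q/V:
  Q (charge, in coulombs): s·A
  V (voltage, in volts): kg·m²/(s³·A)  → in the denominator, contributes s³·A/(kg·m²)

Multiplying the contributions: [s·A] · [s³·A/(kg·m²)]
Adding exponents of each base unit: kg: -1, m: -2, s: 4, A: 2
SI base units of capacitance: s⁴·A²/(kg·m²)

The claimed units kg·s⁴·A²/m² (exponents kg: 1, m: -2, s: 4, A: 2) do not match the derived units s⁴·A²/(kg·m²) (exponents kg: -1, m: -2, s: 4, A: 2), so the claim is incorrect.

Answer: No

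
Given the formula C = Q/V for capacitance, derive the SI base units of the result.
Units of each symbol in C = Q/V:
  Q (charge, in coulombs): s·A
  V (voltage, in volts): kg·m²/(s³·A)  → in the denominator, contributes s³·A/(kg·m²)

Multiplying the contributions: [s·A] · [s³·A/(kg·m²)]
Adding exponents of each base unit: kg: -1, m: -2, s: 4, A: 2
SI base units of capacitance: s⁴·A²/(kg·m²)

Answer: s⁴·A²/(kg·m²)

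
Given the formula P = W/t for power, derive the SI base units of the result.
Units of each symbol in P = W/t:
  W (work): kg·m²/s²
  t (time): s  → in the denominator, contributes 1/s

Multiplying the contributions: [kg·m²/s²] · [1/s]
Adding exponents of each base unit: kg: 1, m: 2, s: -3
SI base units of power: kg·m²/s³

Answer: kg·m²/s³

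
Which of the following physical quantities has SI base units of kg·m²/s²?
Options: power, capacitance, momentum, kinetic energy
Checking the SI base units of each option:
  power (P = W/t): kg·m²/s³  ✗
  capacitance (C = Q/V): s⁴·A²/(kg·m²)  ✗
  momentum (p = mv): kg·m/s  ✗
  kinetic energy (E = ½mv²): kg·m²/s²  ✓ matches

Only kinetic energy has units kg·m²/s².

Answer: kinetic energy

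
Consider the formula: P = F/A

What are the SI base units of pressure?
Units of each symbol in P = F/A:
  F (force): kg·m/s²
  A (area): m²  → in the denominator, contributes 1/m²

Multiplying the contributions: [kg·m/s²] · [1/m²]
Adding exponents of each base unit: kg: 1, m: -1, s: -2
SI base units of pressure: kg/(m·s²)

Answer: kg/(m·s²)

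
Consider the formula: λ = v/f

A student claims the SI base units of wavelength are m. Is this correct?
Units of each symbol in λ = v/f:
  v (wave speed): m/s
  f (frequency): 1/s  → in the denominator, contributes s

Multiplying the contributions: [m/s] · [s]
Adding exponents of each base unit: m: 1
SI base units of wavelength: m

The claimed units m match the derived units, so the claim is correct.

Answer: Yes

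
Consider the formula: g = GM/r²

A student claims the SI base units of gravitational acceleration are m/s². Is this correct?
Units of each symbol in g = GM/r²:
  G (gravitational constant): m³/(kg·s²)
  M (mass): kg
  r (distance): m  → to the power 2 in the denominator, contributes 1/m²

Multiplying the contributions: [m³/(kg·s²)] · [kg] · [1/m²]
Adding exponents of each base unit: m: 1, s: -2
SI base units of gravitational acceleration: m/s²

The claimed units m/s² match the derived units, so the claim is correct.

Answer: Yes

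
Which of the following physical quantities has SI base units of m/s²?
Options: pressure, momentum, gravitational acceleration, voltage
Checking the SI base units of each option:
  pressure (P = F/A): kg/(m·s²)  ✗
  momentum (p = mv): kg·m/s  ✗
  gravitational acceleration (g = GM/r²): m/s²  ✓ matches
  voltage (V = IR): kg·m²/(s³·A)  ✗

Only gravitational acceleration has units m/s².

Answer: gravitational acceleration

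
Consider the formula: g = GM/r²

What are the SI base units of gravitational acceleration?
Units of each symbol in g = GM/r²:
  G (gravitational constant): m³/(kg·s²)
  M (mass): kg
  r (distance): m  → to the power 2 in the denominator, contributes 1/m²

Multiplying the contributions: [m³/(kg·s²)] · [kg] · [1/m²]
Adding exponents of each base unit: m: 1, s: -2
SI base units of gravitational acceleration: m/s²

Answer: m/s²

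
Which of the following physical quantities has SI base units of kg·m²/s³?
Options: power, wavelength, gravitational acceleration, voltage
Checking the SI base units of each option:
  power (P = W/t): kg·m²/s³  ✓ matches
  wavelength (λ = v/f): m  ✗
  gravitational acceleration (g = GM/r²): m/s²  ✗
  voltage (V = IR): kg·m²/(s³·A)  ✗

Only power has units kg·m²/s³.

Answer: power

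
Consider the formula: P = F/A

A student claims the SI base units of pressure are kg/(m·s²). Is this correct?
Units of each symbol in P = F/A:
  F (force): kg·m/s²
  A (area): m²  → in the denominator, contributes 1/m²

Multiplying the contributions: [kg·m/s²] · [1/m²]
Adding exponents of each base unit: kg: 1, m: -1, s: -2
SI base units of pressure: kg/(m·s²)

The claimed units kg/(m·s²) match the derived units, so the claim is correct.

Answer: Yes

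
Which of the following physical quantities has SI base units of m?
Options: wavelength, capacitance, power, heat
Checking the SI base units of each option:
  wavelength (λ = v/f): m  ✓ matches
  capacitance (C = Q/V): s⁴·A²/(kg·m²)  ✗
  power (P = W/t): kg·m²/s³  ✗
  heat (Q = mcΔT): kg·m²/s²  ✗

Only wavelength has units m.

Answer: wavelength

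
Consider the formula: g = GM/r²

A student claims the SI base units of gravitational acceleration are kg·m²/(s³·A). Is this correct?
Units of each symbol in g = GM/r²:
  G (gravitational constant): m³/(kg·s²)
  M (mass): kg
  r (distance): m  → to the power 2 in the denominator, contributes 1/m²

Multiplying the contributions: [m³/(kg·s²)] · [kg] · [1/m²]
Adding exponents of each base unit: m: 1, s: -2
SI base units of gravitational acceleration: m/s²

The claimed units kg·m²/(s³·A) (exponents kg: 1, m: 2, s: -3, A: -1) do not match the derived units m/s² (exponents m: 1, s: -2), so the claim is incorrect.

Answer: No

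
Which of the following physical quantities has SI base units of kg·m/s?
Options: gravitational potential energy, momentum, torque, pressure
Checking the SI base units of each option:
  gravitational potential energy (U = -GMm/r): kg·m²/s²  ✗
  momentum (p = mv): kg·m/s  ✓ matches
  torque (τ = Fr): kg·m²/s²  ✗
  pressure (P = F/A): kg/(m·s²)  ✗

Only momentum has units kg·m/s.

Answer: momentum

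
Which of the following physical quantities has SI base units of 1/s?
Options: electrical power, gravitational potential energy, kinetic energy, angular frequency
Checking the SI base units of each option:
  electrical power (P = IV): kg·m²/s³  ✗
  gravitational potential energy (U = -GMm/r): kg·m²/s²  ✗
  kinetic energy (E = ½mv²): kg·m²/s²  ✗
  angular frequency (ω = 2πf): 1/s  ✓ matches

Only angular frequency has units 1/s.

Answer: angular frequency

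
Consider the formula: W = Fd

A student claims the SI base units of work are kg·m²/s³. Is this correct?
Units of each symbol in W = Fd:
  F (force): kg·m/s²
  d (displacement): m

Multiplying the contributions: [kg·m/s²] · [m]
Adding exponents of each base unit: kg: 1, m: 2, s: -2
SI base units of work: kg·m²/s²

The claimed units kg·m²/s³ (exponents kg: 1, m: 2, s: -3) do not match the derived units kg·m²/s² (exponents kg: 1, m: 2, s: -2), so the claim is incorrect.

Answer: No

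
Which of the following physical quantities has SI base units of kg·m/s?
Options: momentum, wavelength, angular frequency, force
Checking the SI base units of each option:
  momentum (p = mv): kg·m/s  ✓ matches
  wavelength (λ = v/f): m  ✗
  angular frequency (ω = 2πf): 1/s  ✗
  force (F = ma): kg·m/s²  ✗

Only momentum has units kg·m/s.

Answer: momentum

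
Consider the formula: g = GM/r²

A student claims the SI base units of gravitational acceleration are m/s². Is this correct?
Units of each symbol in g = GM/r²:
  G (gravitational constant): m³/(kg·s²)
  M (mass): kg
  r (distance): m  → to the power 2 in the denominator, contributes 1/m²

Multiplying the contributions: [m³/(kg·s²)] · [kg] · [1/m²]
Adding exponents of each base unit: m: 1, s: -2
SI base units of gravitational acceleration: m/s²

The claimed units m/s² match the derived units, so the claim is correct.

Answer: Yes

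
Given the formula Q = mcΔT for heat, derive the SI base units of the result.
Units of each symbol in Q = mcΔT:
  m (mass): kg
  c (specific heat capacity, in J/(kg·K)): m²/(s²·K)
  ΔT (temperature change): K

Multiplying the contributions: [kg] · [m²/(s²·K)] · [K]
Adding exponents of each base unit: kg: 1, m: 2, s: -2
SI base units of heat: kg·m²/s²

Answer: kg·m²/s²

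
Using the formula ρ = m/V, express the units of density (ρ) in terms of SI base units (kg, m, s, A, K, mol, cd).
Units of each symbol in ρ = m/V:
  m (mass): kg
  V (volume): m³  → in the denominator, contributes 1/m³

Multiplying the contributions: [kg] · [1/m³]
Adding exponents of each base unit: kg: 1, m: -3
SI base units of density: kg/m³

Answer: kg/m³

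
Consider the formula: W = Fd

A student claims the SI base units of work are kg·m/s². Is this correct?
Units of each symbol in W = Fd:
  F (force): kg·m/s²
  d (displacement): m

Multiplying the contributions: [kg·m/s²] · [m]
Adding exponents of each base unit: kg: 1, m: 2, s: -2
SI base units of work: kg·m²/s²

The claimed units kg·m/s² (exponents kg: 1, m: 1, s: -2) do not match the derived units kg·m²/s² (exponents kg: 1, m: 2, s: -2), so the claim is incorrect.

Answer: No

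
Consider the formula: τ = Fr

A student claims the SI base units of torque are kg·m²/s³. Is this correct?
Units of each symbol in τ = Fr:
  F (force): kg·m/s²
  r (lever arm): m

Multiplying the contributions: [kg·m/s²] · [m]
Adding exponents of each base unit: kg: 1, m: 2, s: -2
SI base units of torque: kg·m²/s²

The claimed units kg·m²/s³ (exponents kg: 1, m: 2, s: -3) do not match the derived units kg·m²/s² (exponents kg: 1, m: 2, s: -2), so the claim is incorrect.

Answer: No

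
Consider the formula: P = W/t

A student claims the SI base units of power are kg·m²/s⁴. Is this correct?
Units of each symbol in P = W/t:
  W (work): kg·m²/s²
  t (time): s  → in the denominator, contributes 1/s

Multiplying the contributions: [kg·m²/s²] · [1/s]
Adding exponents of each base unit: kg: 1, m: 2, s: -3
SI base units of power: kg·m²/s³

The claimed units kg·m²/s⁴ (exponents kg: 1, m: 2, s: -4) do not match the derived units kg·m²/s³ (exponents kg: 1, m: 2, s: -3), so the claim is incorrect.

Answer: No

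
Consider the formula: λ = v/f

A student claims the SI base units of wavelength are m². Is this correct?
Units of each symbol in λ = v/f:
  v (wave speed): m/s
  f (frequency): 1/s  → in the denominator, contributes s

Multiplying the contributions: [m/s] · [s]
Adding exponents of each base unit: m: 1
SI base units of wavelength: m

The claimed units m² (exponents m: 2) do not match the derived units m (exponents m: 1), so the claim is incorrect.

Answer: No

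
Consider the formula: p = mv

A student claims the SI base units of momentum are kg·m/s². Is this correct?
Units of each symbol in p = mv:
  m (mass): kg
  v (velocity): m/s

Multiplying the contributions: [kg] · [m/s]
Adding exponents of each base unit: kg: 1, m: 1, s: -1
SI base units of momentum: kg·m/s

The claimed units kg·m/s² (exponents kg: 1, m: 1, s: -2) do not match the derived units kg·m/s (exponents kg: 1, m: 1, s: -1), so the claim is incorrect.

Answer: No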